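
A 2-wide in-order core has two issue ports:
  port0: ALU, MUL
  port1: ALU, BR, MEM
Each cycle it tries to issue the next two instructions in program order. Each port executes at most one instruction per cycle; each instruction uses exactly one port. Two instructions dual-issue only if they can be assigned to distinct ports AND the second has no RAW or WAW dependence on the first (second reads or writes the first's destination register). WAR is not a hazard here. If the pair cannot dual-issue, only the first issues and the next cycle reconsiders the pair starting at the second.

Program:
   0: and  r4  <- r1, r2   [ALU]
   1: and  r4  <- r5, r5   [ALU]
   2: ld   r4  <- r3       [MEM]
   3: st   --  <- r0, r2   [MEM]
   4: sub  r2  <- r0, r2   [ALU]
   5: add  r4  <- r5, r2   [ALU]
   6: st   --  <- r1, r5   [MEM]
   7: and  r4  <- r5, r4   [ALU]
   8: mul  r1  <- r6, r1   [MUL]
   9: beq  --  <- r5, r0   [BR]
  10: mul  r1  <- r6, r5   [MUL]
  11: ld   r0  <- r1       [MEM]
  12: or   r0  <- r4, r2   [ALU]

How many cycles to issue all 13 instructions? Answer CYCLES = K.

  cy0 -> i0 (and.ALU) WAW r4
  cy1 -> i1 (and.ALU) WAW r4
  cy2 -> i2 (ld.MEM) no-port MEM/MEM
  cy3 -> i3&i4 (st.MEM sub.ALU) 2-wide
  cy4 -> i5&i6 (add.ALU st.MEM) 2-wide
  cy5 -> i7&i8 (and.ALU mul.MUL) 2-wide
  cy6 -> i9&i10 (beq.BR mul.MUL) 2-wide
  cy7 -> i11 (ld.MEM) WAW r0
  cy8 -> i12 (or.ALU) tail

CYCLES = 9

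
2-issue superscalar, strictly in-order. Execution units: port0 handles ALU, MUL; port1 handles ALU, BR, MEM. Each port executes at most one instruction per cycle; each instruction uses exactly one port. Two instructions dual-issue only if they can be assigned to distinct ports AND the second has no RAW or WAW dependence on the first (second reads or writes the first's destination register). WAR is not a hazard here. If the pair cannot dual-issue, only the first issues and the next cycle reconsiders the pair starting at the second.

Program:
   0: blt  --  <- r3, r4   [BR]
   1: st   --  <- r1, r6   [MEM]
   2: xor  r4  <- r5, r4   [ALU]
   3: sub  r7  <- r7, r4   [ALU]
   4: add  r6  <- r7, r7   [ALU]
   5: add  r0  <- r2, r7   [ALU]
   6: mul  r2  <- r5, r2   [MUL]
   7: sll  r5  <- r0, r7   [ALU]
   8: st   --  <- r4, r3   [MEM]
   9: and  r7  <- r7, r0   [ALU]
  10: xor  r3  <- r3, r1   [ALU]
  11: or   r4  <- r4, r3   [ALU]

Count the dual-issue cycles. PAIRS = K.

[0] i0  blt.BR  -- no-port BR/MEM
[1] i1,i2  st.MEM xor.ALU  -- pair
[2] i3  sub.ALU  -- RAW r7
[3] i4,i5  add.ALU add.ALU  -- pair
[4] i6,i7  mul.MUL sll.ALU  -- pair
[5] i8,i9  st.MEM and.ALU  -- pair
[6] i10  xor.ALU  -- RAW r3
[7] i11  or.ALU  -- tail

PAIRS = 4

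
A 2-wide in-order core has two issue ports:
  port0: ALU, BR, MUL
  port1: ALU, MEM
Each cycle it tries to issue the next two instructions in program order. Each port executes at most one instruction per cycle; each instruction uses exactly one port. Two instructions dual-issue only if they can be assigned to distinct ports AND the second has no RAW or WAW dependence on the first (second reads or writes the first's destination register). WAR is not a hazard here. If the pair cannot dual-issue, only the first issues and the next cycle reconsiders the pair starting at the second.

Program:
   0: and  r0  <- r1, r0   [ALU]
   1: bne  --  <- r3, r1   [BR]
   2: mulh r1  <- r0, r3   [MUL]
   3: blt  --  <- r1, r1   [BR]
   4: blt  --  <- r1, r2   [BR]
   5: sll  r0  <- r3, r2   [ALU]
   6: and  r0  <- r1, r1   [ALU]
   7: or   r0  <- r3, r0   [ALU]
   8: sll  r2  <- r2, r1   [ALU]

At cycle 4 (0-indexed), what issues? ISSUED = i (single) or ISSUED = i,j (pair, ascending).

ISSUED = 6

[0] i0/i1  and.ALU+bne.BR  -- dual
[1] i2  mulh.MUL  -- no-port MUL/BR
[2] i3  blt.BR  -- no-port BR/BR
[3] i4/i5  blt.BR+sll.ALU  -- dual
[4] i6  and.ALU  -- RAW+WAW r0
[5] i7/i8  or.ALU+sll.ALU  -- dual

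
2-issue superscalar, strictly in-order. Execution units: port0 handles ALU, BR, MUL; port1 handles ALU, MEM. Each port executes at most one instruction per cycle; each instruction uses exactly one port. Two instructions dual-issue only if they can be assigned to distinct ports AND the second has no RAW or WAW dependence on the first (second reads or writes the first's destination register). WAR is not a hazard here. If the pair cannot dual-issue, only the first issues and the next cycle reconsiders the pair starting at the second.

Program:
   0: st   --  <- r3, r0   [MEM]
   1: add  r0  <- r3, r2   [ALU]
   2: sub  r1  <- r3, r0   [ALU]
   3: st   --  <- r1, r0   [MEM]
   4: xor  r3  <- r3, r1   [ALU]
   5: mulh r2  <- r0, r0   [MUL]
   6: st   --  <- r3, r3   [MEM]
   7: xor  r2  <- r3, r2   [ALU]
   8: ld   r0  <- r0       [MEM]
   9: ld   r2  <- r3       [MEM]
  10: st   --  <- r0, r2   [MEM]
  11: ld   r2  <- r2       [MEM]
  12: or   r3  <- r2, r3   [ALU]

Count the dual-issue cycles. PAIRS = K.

0. st.MEM;add.ALU @i0+i1  | 2-wide
1. sub.ALU @i2  | RAW r1
2. st.MEM;xor.ALU @i3+i4  | 2-wide
3. mulh.MUL;st.MEM @i5+i6  | 2-wide
4. xor.ALU;ld.MEM @i7+i8  | 2-wide
5. ld.MEM @i9  | no-port MEM/MEM
6. st.MEM @i10  | no-port MEM/MEM
7. ld.MEM @i11  | RAW r2
8. or.ALU @i12  | tail

PAIRS = 4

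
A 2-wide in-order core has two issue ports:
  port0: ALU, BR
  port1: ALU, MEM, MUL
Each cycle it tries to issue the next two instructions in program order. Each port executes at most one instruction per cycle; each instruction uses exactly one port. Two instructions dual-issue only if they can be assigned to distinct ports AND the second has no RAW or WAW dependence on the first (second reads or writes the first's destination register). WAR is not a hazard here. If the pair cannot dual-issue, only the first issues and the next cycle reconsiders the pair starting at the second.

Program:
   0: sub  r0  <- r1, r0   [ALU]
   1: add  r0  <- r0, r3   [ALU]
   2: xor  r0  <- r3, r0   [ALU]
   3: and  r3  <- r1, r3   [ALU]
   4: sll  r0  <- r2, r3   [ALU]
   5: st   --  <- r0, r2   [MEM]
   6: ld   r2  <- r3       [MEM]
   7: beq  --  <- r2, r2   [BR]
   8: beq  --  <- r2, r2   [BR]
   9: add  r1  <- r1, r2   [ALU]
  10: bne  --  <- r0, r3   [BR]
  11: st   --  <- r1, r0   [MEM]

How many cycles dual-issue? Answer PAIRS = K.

[0] i0  sub.ALU  -- RAW+WAW r0
[1] i1  add.ALU  -- RAW+WAW r0
[2] i2,i3  xor.ALU/and.ALU  -- pair
[3] i4  sll.ALU  -- RAW r0
[4] i5  st.MEM  -- no-port MEM/MEM
[5] i6  ld.MEM  -- RAW r2
[6] i7  beq.BR  -- no-port BR/BR
[7] i8,i9  beq.BR/add.ALU  -- pair
[8] i10,i11  bne.BR/st.MEM  -- pair

PAIRS = 3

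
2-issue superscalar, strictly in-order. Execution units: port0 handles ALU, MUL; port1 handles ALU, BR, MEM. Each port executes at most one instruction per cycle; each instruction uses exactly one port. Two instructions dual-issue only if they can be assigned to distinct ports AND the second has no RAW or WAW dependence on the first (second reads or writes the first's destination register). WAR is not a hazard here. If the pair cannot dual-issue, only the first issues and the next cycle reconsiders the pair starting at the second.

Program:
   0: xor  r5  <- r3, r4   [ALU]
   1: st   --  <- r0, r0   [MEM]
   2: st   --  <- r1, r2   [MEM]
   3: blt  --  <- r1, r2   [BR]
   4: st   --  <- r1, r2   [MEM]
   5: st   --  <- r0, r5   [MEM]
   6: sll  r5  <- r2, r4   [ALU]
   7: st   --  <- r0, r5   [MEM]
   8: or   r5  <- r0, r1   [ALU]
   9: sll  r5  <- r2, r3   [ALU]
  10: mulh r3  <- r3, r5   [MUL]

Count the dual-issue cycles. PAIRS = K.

#0 head=0: xor st i0+i1 2-wide
#1 head=2: st i2 no-port MEM/BR
#2 head=3: blt i3 no-port BR/MEM
#3 head=4: st i4 no-port MEM/MEM
#4 head=5: st sll i5+i6 2-wide
#5 head=7: st or i7+i8 2-wide
#6 head=9: sll i9 RAW r5
#7 head=10: mulh i10 tail

PAIRS = 3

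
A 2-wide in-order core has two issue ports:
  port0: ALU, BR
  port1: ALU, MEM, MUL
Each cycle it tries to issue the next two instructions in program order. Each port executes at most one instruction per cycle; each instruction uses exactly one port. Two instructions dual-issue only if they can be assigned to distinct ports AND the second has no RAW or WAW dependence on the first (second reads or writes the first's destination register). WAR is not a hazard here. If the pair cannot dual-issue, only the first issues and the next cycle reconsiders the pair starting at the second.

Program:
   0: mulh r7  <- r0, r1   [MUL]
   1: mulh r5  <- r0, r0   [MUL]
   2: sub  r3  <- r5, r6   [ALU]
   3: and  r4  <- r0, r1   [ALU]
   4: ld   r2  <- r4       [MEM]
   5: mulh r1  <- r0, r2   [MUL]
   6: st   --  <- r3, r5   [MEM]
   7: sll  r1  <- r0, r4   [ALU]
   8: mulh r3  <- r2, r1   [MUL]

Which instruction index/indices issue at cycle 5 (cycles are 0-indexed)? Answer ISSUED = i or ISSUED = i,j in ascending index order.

ISSUED = 6,7

  cy0 -> i0 (mulh) no-port MUL/MUL
  cy1 -> i1 (mulh) RAW r5
  cy2 -> i2/i3 (sub+and) dual
  cy3 -> i4 (ld) no-port MEM/MUL
  cy4 -> i5 (mulh) no-port MUL/MEM
  cy5 -> i6/i7 (st+sll) dual
  cy6 -> i8 (mulh) tail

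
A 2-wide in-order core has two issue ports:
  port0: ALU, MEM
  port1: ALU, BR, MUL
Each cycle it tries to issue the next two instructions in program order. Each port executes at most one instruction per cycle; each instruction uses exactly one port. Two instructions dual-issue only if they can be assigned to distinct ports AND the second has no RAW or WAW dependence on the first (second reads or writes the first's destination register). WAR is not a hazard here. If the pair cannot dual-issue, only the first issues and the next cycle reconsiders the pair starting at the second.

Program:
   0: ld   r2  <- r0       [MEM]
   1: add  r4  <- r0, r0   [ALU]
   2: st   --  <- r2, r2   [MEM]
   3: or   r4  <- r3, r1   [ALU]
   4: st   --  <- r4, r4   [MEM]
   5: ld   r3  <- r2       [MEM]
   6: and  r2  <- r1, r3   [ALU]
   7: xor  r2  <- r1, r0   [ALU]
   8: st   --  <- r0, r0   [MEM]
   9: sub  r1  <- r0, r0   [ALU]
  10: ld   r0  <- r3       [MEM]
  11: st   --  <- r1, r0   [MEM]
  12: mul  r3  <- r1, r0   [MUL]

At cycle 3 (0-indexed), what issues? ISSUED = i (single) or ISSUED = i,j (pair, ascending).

ISSUED = 5

c0: i0&i1 ld/add  pair
c1: i2&i3 st/or  pair
c2: i4 st  no-port MEM/MEM
c3: i5 ld  RAW r3
c4: i6 and  WAW r2
c5: i7&i8 xor/st  pair
c6: i9&i10 sub/ld  pair
c7: i11&i12 st/mul  pair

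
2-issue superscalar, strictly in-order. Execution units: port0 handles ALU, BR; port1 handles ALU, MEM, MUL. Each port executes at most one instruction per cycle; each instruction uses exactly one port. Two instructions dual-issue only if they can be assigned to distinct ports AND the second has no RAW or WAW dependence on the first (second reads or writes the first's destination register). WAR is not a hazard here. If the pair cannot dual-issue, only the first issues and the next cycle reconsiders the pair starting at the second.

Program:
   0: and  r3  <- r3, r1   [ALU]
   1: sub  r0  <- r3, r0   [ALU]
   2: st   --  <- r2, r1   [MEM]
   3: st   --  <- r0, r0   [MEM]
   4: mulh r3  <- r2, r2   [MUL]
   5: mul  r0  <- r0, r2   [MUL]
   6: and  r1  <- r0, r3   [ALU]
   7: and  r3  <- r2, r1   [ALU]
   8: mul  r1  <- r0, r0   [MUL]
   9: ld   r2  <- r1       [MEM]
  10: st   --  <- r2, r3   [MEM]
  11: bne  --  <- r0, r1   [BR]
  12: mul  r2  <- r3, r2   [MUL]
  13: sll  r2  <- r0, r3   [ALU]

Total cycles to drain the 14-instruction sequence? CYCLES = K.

#0 head=0: and i0 RAW r3
#1 head=1: sub/st i1/i2 dual
#2 head=3: st i3 no-port MEM/MUL
#3 head=4: mulh i4 no-port MUL/MUL
#4 head=5: mul i5 RAW r0
#5 head=6: and i6 RAW r1
#6 head=7: and/mul i7/i8 dual
#7 head=9: ld i9 no-port MEM/MEM
#8 head=10: st/bne i10/i11 dual
#9 head=12: mul i12 WAW r2
#10 head=13: sll i13 tail

CYCLES = 11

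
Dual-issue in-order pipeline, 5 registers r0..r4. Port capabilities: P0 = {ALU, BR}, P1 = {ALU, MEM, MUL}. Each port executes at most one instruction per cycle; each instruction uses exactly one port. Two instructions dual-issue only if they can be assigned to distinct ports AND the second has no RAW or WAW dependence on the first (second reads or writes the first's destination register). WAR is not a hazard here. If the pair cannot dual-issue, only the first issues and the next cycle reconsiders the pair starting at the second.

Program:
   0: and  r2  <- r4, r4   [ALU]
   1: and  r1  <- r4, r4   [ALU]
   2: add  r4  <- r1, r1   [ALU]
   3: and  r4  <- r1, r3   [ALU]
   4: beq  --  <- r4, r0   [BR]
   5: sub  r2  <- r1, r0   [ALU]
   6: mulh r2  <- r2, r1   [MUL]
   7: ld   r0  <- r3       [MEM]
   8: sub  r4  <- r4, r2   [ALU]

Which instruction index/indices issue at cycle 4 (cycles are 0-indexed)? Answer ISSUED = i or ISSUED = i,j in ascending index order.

#0 head=0: and/and i0,i1 dual
#1 head=2: add i2 WAW r4
#2 head=3: and i3 RAW r4
#3 head=4: beq/sub i4,i5 dual
#4 head=6: mulh i6 no-port MUL/MEM
#5 head=7: ld/sub i7,i8 dual

ISSUED = 6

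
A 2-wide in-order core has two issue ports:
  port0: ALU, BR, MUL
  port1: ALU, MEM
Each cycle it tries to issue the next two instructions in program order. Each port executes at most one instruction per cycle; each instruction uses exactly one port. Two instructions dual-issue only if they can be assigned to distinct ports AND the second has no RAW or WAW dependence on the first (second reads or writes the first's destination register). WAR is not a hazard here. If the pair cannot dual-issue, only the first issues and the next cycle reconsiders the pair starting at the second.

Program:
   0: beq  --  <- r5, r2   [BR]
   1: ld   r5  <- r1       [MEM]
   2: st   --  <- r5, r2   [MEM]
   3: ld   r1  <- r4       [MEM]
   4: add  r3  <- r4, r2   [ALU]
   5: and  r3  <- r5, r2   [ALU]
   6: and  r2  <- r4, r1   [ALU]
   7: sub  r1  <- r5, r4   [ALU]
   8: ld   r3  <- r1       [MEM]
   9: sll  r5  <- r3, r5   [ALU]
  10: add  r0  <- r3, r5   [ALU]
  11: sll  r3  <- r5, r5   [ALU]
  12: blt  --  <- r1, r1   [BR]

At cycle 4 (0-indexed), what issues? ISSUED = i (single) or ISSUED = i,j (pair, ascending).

ISSUED = 7

  cy0 -> i0/i1 (beq.BR/ld.MEM) pair
  cy1 -> i2 (st.MEM) no-port MEM/MEM
  cy2 -> i3/i4 (ld.MEM/add.ALU) pair
  cy3 -> i5/i6 (and.ALU/and.ALU) pair
  cy4 -> i7 (sub.ALU) RAW r1
  cy5 -> i8 (ld.MEM) RAW r3
  cy6 -> i9 (sll.ALU) RAW r5
  cy7 -> i10/i11 (add.ALU/sll.ALU) pair
  cy8 -> i12 (blt.BR) tail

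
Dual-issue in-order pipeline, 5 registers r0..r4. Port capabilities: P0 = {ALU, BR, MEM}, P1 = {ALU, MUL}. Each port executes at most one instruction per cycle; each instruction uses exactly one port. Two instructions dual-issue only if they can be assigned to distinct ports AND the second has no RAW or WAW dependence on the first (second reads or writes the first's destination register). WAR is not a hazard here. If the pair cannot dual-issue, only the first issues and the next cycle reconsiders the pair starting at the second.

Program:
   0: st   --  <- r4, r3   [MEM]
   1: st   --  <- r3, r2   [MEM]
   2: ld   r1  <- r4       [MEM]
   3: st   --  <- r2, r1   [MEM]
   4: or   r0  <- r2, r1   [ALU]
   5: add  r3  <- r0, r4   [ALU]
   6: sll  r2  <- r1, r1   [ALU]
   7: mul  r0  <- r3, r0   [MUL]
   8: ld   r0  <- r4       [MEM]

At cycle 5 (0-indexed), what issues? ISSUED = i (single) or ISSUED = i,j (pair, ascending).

[0] i0  st.MEM  -- no-port MEM/MEM
[1] i1  st.MEM  -- no-port MEM/MEM
[2] i2  ld.MEM  -- no-port MEM/MEM
[3] i3&i4  st.MEM or.ALU  -- pair
[4] i5&i6  add.ALU sll.ALU  -- pair
[5] i7  mul.MUL  -- WAW r0
[6] i8  ld.MEM  -- tail

ISSUED = 7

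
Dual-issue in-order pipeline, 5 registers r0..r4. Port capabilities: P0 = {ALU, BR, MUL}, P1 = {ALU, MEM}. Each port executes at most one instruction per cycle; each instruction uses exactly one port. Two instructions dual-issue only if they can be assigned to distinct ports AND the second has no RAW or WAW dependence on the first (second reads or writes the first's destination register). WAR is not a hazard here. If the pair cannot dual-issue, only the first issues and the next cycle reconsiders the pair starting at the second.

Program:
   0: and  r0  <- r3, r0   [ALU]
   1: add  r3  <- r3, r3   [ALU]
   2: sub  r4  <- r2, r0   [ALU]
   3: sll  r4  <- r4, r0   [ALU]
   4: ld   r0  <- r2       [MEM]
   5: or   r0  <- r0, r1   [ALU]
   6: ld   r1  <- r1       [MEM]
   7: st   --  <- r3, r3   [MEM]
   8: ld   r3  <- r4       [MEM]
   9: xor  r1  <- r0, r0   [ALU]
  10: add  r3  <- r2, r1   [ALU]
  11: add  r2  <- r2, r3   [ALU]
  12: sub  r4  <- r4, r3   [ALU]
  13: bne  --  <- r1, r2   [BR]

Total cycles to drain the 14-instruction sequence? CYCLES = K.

CYCLES = 9

c0: i0/i1 and add  pair
c1: i2 sub  RAW+WAW r4
c2: i3/i4 sll ld  pair
c3: i5/i6 or ld  pair
c4: i7 st  no-port MEM/MEM
c5: i8/i9 ld xor  pair
c6: i10 add  RAW r3
c7: i11/i12 add sub  pair
c8: i13 bne  tail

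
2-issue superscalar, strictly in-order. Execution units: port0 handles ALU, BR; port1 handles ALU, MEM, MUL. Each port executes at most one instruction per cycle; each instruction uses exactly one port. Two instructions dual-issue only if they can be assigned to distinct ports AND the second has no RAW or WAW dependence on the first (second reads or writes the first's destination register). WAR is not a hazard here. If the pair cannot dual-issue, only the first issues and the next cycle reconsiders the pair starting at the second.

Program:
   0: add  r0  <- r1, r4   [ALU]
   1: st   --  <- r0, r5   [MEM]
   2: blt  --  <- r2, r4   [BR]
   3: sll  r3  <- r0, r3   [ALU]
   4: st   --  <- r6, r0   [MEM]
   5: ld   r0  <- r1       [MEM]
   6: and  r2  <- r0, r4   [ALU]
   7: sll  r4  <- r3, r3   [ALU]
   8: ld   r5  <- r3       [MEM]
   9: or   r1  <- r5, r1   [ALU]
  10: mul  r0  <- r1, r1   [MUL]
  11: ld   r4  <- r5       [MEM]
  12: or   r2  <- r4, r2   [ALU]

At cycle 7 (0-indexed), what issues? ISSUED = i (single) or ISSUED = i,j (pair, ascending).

ISSUED = 10

0. add @i0  | RAW r0
1. st;blt @i1,i2  | dual
2. sll;st @i3,i4  | dual
3. ld @i5  | RAW r0
4. and;sll @i6,i7  | dual
5. ld @i8  | RAW r5
6. or @i9  | RAW r1
7. mul @i10  | no-port MUL/MEM
8. ld @i11  | RAW r4
9. or @i12  | tail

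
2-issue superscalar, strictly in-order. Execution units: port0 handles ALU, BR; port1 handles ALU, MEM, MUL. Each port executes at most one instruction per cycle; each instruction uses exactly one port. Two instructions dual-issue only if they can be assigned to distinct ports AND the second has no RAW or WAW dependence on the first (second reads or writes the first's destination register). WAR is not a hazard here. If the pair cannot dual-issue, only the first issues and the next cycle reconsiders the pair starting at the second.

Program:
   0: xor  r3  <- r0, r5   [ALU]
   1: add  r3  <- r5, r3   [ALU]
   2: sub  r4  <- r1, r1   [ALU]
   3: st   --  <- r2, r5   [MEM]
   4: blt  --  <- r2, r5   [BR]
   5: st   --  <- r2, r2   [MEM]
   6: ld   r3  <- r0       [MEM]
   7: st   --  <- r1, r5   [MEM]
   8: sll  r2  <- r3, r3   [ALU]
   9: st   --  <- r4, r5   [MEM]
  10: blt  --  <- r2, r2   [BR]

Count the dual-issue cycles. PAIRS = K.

PAIRS = 4

#0 head=0: xor.ALU i0 RAW+WAW r3
#1 head=1: add.ALU/sub.ALU i1/i2 dual
#2 head=3: st.MEM/blt.BR i3/i4 dual
#3 head=5: st.MEM i5 no-port MEM/MEM
#4 head=6: ld.MEM i6 no-port MEM/MEM
#5 head=7: st.MEM/sll.ALU i7/i8 dual
#6 head=9: st.MEM/blt.BR i9/i10 dual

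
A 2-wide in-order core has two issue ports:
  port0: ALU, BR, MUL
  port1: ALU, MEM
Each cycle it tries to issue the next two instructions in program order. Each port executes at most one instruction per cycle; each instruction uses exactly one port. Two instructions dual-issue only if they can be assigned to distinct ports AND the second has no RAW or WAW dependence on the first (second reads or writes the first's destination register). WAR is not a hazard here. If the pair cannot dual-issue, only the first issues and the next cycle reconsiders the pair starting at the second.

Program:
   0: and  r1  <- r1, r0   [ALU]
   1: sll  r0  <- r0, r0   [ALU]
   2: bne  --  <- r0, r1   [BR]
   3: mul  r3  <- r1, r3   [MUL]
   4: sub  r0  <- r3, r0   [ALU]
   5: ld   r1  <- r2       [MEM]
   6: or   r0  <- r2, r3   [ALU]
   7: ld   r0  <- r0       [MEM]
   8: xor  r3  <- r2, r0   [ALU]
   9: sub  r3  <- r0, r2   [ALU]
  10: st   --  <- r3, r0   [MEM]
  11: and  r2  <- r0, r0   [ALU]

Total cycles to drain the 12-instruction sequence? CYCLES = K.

CYCLES = 9

c0: i0&i1 and.ALU/sll.ALU  2-wide
c1: i2 bne.BR  no-port BR/MUL
c2: i3 mul.MUL  RAW r3
c3: i4&i5 sub.ALU/ld.MEM  2-wide
c4: i6 or.ALU  RAW+WAW r0
c5: i7 ld.MEM  RAW r0
c6: i8 xor.ALU  WAW r3
c7: i9 sub.ALU  RAW r3
c8: i10&i11 st.MEM/and.ALU  2-wide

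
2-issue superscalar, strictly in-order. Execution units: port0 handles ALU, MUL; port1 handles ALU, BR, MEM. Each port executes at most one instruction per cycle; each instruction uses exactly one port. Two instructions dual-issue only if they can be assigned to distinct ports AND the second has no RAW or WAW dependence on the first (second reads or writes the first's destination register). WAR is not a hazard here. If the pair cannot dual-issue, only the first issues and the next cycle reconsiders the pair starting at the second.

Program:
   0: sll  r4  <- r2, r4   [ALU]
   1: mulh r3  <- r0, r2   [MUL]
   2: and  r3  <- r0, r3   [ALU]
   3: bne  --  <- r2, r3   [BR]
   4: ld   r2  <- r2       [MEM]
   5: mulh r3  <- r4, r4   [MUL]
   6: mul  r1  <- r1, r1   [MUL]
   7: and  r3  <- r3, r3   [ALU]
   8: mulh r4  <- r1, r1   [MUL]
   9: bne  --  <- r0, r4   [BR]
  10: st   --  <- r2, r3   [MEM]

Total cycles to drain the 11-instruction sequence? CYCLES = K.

t=0 i0+i1:sll.ALU mulh.MUL ; pair
t=1 i2:and.ALU ; RAW r3
t=2 i3:bne.BR ; no-port BR/MEM
t=3 i4+i5:ld.MEM mulh.MUL ; pair
t=4 i6+i7:mul.MUL and.ALU ; pair
t=5 i8:mulh.MUL ; RAW r4
t=6 i9:bne.BR ; no-port BR/MEM
t=7 i10:st.MEM ; tail

CYCLES = 8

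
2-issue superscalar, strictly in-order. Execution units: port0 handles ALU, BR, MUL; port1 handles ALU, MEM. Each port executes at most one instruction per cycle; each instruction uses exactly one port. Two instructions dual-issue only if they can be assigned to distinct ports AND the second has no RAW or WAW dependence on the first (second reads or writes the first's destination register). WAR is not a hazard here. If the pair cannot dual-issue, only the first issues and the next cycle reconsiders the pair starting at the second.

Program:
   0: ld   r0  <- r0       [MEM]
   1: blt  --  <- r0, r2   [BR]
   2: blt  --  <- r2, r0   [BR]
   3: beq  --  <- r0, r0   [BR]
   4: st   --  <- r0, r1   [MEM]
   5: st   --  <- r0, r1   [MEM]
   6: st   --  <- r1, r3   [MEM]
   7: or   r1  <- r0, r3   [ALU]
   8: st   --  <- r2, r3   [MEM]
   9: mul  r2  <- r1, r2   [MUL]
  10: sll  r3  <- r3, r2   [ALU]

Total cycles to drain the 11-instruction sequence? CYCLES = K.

CYCLES = 8

c0: i0 ld.MEM  RAW r0
c1: i1 blt.BR  no-port BR/BR
c2: i2 blt.BR  no-port BR/BR
c3: i3/i4 beq.BR;st.MEM  2-wide
c4: i5 st.MEM  no-port MEM/MEM
c5: i6/i7 st.MEM;or.ALU  2-wide
c6: i8/i9 st.MEM;mul.MUL  2-wide
c7: i10 sll.ALU  tail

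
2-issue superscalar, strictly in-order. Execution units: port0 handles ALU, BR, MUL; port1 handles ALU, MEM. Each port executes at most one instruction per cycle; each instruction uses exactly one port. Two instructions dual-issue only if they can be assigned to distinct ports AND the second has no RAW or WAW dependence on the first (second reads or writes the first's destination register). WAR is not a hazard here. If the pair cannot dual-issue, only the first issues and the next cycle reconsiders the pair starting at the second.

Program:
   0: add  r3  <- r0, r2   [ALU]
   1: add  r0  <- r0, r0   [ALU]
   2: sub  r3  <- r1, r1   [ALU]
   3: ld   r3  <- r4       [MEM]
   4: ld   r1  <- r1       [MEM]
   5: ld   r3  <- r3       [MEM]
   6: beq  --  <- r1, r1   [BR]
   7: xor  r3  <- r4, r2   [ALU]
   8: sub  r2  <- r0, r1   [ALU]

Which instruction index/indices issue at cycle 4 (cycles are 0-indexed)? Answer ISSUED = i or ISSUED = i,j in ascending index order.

[0] i0&i1  add/add  -- 2-wide
[1] i2  sub  -- WAW r3
[2] i3  ld  -- no-port MEM/MEM
[3] i4  ld  -- no-port MEM/MEM
[4] i5&i6  ld/beq  -- 2-wide
[5] i7&i8  xor/sub  -- 2-wide

ISSUED = 5,6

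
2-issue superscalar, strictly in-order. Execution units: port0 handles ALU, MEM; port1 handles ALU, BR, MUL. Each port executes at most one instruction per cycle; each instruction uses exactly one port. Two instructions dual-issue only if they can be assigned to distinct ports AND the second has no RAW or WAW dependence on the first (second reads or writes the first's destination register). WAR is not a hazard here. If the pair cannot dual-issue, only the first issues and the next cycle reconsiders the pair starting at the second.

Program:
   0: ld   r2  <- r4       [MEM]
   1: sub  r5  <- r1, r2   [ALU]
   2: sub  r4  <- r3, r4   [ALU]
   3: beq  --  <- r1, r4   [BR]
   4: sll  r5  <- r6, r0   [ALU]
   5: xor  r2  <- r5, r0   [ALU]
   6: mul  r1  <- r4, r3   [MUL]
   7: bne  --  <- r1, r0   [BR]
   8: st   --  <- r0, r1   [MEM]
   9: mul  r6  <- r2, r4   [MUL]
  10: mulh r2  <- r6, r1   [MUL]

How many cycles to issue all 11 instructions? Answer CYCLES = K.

c0: i0 ld  RAW r2
c1: i1,i2 sub;sub  pair
c2: i3,i4 beq;sll  pair
c3: i5,i6 xor;mul  pair
c4: i7,i8 bne;st  pair
c5: i9 mul  no-port MUL/MUL
c6: i10 mulh  tail

CYCLES = 7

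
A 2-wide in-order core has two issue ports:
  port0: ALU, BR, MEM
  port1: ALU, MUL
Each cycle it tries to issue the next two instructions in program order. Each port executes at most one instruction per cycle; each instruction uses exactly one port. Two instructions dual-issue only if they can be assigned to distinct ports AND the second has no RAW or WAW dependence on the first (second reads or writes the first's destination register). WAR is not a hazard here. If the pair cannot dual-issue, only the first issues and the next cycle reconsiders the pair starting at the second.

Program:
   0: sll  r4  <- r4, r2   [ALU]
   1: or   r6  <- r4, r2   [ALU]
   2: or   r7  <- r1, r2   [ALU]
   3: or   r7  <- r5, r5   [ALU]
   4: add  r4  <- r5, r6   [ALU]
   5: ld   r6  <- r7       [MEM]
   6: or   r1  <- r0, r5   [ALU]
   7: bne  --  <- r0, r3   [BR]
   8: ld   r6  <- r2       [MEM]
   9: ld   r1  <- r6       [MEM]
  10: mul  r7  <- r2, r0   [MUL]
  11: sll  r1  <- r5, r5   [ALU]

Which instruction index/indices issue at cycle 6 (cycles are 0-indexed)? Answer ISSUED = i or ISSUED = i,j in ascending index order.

ISSUED = 9,10

c0: i0 sll.ALU  RAW r4
c1: i1&i2 or.ALU;or.ALU  pair
c2: i3&i4 or.ALU;add.ALU  pair
c3: i5&i6 ld.MEM;or.ALU  pair
c4: i7 bne.BR  no-port BR/MEM
c5: i8 ld.MEM  no-port MEM/MEM
c6: i9&i10 ld.MEM;mul.MUL  pair
c7: i11 sll.ALU  tail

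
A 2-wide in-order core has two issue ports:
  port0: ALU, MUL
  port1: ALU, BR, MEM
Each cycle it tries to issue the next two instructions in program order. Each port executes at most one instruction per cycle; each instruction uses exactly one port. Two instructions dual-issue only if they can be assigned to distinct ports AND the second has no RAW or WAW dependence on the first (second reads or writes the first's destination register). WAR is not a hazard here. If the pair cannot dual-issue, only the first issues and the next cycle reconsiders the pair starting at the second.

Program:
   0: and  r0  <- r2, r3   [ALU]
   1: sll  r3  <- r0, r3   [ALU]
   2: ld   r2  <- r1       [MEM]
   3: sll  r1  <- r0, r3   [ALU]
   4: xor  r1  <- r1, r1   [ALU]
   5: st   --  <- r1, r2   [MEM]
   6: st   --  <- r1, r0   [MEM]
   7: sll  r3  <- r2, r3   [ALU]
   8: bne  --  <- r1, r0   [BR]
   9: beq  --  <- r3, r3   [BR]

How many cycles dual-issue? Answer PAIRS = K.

0. and.ALU @i0  | RAW r0
1. sll.ALU;ld.MEM @i1/i2  | 2-wide
2. sll.ALU @i3  | RAW+WAW r1
3. xor.ALU @i4  | RAW r1
4. st.MEM @i5  | no-port MEM/MEM
5. st.MEM;sll.ALU @i6/i7  | 2-wide
6. bne.BR @i8  | no-port BR/BR
7. beq.BR @i9  | tail

PAIRS = 2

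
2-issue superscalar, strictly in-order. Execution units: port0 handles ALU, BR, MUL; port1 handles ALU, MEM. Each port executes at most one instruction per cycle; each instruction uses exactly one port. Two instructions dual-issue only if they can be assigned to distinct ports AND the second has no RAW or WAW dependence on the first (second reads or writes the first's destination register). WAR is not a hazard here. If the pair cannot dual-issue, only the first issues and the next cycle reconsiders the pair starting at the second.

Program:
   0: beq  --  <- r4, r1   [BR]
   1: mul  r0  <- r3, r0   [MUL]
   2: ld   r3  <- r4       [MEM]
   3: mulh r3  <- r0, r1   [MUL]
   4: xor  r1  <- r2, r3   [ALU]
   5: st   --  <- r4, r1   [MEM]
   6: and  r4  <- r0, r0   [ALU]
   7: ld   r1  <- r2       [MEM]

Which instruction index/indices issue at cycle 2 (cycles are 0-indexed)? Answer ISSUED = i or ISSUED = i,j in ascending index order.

ISSUED = 3

0. beq.BR @i0  | no-port BR/MUL
1. mul.MUL ld.MEM @i1&i2  | 2-wide
2. mulh.MUL @i3  | RAW r3
3. xor.ALU @i4  | RAW r1
4. st.MEM and.ALU @i5&i6  | 2-wide
5. ld.MEM @i7  | tail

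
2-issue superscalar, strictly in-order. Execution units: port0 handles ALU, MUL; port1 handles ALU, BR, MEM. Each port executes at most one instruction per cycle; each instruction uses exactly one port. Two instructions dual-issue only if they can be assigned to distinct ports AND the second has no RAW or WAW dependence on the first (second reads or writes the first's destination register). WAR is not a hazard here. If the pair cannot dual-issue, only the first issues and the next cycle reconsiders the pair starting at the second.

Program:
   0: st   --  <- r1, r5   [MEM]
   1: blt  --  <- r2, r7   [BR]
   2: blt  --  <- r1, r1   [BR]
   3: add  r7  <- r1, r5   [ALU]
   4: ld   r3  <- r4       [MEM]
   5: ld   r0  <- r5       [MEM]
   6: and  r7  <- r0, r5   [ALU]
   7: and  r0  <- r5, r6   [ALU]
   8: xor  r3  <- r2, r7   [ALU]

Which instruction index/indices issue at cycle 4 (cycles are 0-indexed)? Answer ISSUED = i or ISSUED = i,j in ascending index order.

ISSUED = 5

c0: i0 st.MEM  no-port MEM/BR
c1: i1 blt.BR  no-port BR/BR
c2: i2/i3 blt.BR;add.ALU  2-wide
c3: i4 ld.MEM  no-port MEM/MEM
c4: i5 ld.MEM  RAW r0
c5: i6/i7 and.ALU;and.ALU  2-wide
c6: i8 xor.ALU  tail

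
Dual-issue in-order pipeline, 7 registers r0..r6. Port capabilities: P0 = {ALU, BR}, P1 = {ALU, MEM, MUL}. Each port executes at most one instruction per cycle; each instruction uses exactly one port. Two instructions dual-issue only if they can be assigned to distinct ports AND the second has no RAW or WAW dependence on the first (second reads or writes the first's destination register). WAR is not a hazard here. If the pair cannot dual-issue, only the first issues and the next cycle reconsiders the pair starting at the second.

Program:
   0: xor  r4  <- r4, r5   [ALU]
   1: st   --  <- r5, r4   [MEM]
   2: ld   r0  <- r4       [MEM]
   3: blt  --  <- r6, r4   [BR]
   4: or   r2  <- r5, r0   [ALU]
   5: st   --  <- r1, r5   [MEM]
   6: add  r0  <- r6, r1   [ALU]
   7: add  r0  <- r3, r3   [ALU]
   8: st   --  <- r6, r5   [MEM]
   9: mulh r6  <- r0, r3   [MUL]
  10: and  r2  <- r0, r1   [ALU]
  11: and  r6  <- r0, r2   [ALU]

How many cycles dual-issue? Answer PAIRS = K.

PAIRS = 4

0. xor @i0  | RAW r4
1. st @i1  | no-port MEM/MEM
2. ld blt @i2,i3  | dual
3. or st @i4,i5  | dual
4. add @i6  | WAW r0
5. add st @i7,i8  | dual
6. mulh and @i9,i10  | dual
7. and @i11  | tail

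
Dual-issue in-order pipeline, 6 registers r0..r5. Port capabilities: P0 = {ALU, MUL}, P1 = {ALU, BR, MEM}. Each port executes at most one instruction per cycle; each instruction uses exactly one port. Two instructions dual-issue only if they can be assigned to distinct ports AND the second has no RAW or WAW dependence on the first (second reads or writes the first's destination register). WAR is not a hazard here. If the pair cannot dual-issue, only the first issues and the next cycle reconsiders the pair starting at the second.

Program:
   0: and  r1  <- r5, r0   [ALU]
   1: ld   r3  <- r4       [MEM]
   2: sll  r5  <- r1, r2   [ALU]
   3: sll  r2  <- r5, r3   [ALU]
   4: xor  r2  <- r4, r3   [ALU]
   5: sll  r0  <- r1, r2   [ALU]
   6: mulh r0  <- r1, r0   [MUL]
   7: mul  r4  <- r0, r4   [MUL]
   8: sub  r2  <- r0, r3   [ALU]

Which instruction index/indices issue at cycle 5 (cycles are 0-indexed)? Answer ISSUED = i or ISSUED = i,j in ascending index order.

ISSUED = 6

  cy0 -> i0+i1 (and.ALU;ld.MEM) 2-wide
  cy1 -> i2 (sll.ALU) RAW r5
  cy2 -> i3 (sll.ALU) WAW r2
  cy3 -> i4 (xor.ALU) RAW r2
  cy4 -> i5 (sll.ALU) RAW+WAW r0
  cy5 -> i6 (mulh.MUL) no-port MUL/MUL
  cy6 -> i7+i8 (mul.MUL;sub.ALU) 2-wide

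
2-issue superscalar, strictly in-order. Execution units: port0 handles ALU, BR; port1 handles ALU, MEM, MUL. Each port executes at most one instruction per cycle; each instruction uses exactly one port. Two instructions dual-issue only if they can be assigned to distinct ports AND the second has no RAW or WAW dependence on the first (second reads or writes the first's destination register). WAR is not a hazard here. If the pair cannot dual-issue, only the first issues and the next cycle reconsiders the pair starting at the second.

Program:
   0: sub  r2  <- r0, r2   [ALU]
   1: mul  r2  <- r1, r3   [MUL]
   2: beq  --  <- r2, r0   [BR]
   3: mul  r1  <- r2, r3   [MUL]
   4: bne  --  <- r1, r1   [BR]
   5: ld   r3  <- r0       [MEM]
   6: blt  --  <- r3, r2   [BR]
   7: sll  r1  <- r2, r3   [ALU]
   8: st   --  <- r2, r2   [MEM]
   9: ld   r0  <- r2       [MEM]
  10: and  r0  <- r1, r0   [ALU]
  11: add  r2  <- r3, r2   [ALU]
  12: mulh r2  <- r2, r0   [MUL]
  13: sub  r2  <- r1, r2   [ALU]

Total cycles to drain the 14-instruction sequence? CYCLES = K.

t=0 i0:sub ; WAW r2
t=1 i1:mul ; RAW r2
t=2 i2/i3:beq mul ; dual
t=3 i4/i5:bne ld ; dual
t=4 i6/i7:blt sll ; dual
t=5 i8:st ; no-port MEM/MEM
t=6 i9:ld ; RAW+WAW r0
t=7 i10/i11:and add ; dual
t=8 i12:mulh ; RAW+WAW r2
t=9 i13:sub ; tail

CYCLES = 10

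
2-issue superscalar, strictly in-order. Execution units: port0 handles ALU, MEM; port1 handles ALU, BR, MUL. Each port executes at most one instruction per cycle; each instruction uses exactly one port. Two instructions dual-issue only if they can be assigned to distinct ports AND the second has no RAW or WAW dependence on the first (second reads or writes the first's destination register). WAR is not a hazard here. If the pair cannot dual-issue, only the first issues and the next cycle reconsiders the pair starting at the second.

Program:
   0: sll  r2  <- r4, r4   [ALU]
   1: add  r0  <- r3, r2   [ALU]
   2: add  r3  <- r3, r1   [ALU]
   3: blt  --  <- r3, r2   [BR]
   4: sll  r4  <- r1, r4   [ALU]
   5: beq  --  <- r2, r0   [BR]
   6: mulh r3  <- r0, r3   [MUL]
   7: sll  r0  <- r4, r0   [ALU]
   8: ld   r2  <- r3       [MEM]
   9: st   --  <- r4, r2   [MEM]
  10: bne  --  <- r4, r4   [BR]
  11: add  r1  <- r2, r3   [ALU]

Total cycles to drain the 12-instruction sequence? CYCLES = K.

[0] i0  sll  -- RAW r2
[1] i1,i2  add add  -- pair
[2] i3,i4  blt sll  -- pair
[3] i5  beq  -- no-port BR/MUL
[4] i6,i7  mulh sll  -- pair
[5] i8  ld  -- no-port MEM/MEM
[6] i9,i10  st bne  -- pair
[7] i11  add  -- tail

CYCLES = 8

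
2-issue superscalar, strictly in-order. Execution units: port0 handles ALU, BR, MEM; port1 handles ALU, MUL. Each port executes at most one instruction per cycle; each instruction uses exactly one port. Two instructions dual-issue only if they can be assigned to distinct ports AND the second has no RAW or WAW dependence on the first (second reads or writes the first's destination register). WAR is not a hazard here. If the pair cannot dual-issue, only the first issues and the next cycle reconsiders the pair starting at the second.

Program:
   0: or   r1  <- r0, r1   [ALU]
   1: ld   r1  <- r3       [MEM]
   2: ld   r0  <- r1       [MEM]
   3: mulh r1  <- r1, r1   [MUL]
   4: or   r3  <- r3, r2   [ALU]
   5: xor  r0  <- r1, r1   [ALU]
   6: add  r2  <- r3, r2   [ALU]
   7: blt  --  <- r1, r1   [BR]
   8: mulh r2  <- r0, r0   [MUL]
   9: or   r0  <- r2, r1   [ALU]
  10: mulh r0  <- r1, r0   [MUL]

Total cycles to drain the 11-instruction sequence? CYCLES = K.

CYCLES = 8

t=0 i0:or ; WAW r1
t=1 i1:ld ; no-port MEM/MEM
t=2 i2,i3:ld mulh ; dual
t=3 i4,i5:or xor ; dual
t=4 i6,i7:add blt ; dual
t=5 i8:mulh ; RAW r2
t=6 i9:or ; RAW+WAW r0
t=7 i10:mulh ; tail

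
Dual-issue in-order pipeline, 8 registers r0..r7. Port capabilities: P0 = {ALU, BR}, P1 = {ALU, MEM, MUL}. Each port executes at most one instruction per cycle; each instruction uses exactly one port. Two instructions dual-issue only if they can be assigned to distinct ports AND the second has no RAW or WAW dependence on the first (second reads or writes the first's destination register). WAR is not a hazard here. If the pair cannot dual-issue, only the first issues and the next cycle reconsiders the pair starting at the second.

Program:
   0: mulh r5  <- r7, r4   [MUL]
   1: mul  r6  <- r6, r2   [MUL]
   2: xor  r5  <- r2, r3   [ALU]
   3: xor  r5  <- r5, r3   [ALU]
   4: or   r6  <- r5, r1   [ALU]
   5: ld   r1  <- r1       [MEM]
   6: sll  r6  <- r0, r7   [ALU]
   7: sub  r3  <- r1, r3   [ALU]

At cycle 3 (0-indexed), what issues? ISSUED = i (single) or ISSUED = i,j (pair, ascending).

c0: i0 mulh  no-port MUL/MUL
c1: i1/i2 mul xor  2-wide
c2: i3 xor  RAW r5
c3: i4/i5 or ld  2-wide
c4: i6/i7 sll sub  2-wide

ISSUED = 4,5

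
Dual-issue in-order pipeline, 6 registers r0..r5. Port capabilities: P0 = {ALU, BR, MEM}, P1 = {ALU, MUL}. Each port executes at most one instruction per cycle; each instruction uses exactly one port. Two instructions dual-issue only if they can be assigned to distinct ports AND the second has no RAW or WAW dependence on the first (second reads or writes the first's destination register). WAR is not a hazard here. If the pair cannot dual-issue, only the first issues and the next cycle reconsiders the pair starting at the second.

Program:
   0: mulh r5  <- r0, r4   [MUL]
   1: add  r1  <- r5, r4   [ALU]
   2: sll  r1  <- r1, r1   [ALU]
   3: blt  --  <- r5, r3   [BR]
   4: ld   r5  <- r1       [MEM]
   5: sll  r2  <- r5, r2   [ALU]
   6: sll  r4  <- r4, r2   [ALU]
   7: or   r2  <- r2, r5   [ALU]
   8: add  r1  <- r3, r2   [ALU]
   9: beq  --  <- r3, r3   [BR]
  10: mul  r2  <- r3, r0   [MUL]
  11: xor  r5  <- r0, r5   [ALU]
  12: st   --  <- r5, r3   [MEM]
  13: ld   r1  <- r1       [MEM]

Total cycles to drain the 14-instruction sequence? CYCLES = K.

CYCLES = 10

t=0 i0:mulh.MUL ; RAW r5
t=1 i1:add.ALU ; RAW+WAW r1
t=2 i2&i3:sll.ALU+blt.BR ; pair
t=3 i4:ld.MEM ; RAW r5
t=4 i5:sll.ALU ; RAW r2
t=5 i6&i7:sll.ALU+or.ALU ; pair
t=6 i8&i9:add.ALU+beq.BR ; pair
t=7 i10&i11:mul.MUL+xor.ALU ; pair
t=8 i12:st.MEM ; no-port MEM/MEM
t=9 i13:ld.MEM ; tail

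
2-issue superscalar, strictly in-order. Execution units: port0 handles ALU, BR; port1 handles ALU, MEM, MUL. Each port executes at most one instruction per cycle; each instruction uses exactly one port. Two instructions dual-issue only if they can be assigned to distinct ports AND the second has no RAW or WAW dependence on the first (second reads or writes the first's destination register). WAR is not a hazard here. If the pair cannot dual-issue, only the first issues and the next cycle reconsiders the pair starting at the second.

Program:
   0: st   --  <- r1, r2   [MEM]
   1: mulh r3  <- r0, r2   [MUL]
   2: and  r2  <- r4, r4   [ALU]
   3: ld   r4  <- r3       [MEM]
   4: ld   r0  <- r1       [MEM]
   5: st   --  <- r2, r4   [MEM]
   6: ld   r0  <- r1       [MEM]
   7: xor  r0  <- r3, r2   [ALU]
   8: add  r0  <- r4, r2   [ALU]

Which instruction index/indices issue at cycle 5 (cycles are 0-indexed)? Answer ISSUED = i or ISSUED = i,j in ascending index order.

[0] i0  st  -- no-port MEM/MUL
[1] i1+i2  mulh/and  -- dual
[2] i3  ld  -- no-port MEM/MEM
[3] i4  ld  -- no-port MEM/MEM
[4] i5  st  -- no-port MEM/MEM
[5] i6  ld  -- WAW r0
[6] i7  xor  -- WAW r0
[7] i8  add  -- tail

ISSUED = 6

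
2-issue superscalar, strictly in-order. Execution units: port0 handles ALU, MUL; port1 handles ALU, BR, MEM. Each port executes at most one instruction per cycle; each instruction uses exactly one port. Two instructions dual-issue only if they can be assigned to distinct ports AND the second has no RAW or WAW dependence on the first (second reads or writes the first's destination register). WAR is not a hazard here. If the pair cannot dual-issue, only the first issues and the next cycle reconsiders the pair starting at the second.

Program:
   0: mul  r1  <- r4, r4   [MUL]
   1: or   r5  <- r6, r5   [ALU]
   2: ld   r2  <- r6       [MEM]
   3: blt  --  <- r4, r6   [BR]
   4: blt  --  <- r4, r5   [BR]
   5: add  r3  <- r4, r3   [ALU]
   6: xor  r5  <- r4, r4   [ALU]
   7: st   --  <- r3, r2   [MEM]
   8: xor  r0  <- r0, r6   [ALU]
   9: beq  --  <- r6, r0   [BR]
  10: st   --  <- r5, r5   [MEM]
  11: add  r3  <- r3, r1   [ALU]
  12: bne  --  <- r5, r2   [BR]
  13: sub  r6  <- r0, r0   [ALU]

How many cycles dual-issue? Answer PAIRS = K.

PAIRS = 5

t=0 i0+i1:mul or ; 2-wide
t=1 i2:ld ; no-port MEM/BR
t=2 i3:blt ; no-port BR/BR
t=3 i4+i5:blt add ; 2-wide
t=4 i6+i7:xor st ; 2-wide
t=5 i8:xor ; RAW r0
t=6 i9:beq ; no-port BR/MEM
t=7 i10+i11:st add ; 2-wide
t=8 i12+i13:bne sub ; 2-wide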